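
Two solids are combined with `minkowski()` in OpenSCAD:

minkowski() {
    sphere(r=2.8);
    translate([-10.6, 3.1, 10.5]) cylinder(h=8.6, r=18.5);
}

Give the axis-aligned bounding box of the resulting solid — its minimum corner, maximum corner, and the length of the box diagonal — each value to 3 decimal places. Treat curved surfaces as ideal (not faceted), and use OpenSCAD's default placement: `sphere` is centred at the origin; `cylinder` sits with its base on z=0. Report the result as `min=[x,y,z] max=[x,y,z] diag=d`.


A = translate([-10.6, 3.1, 10.5]) cylinder(h=8.6, r=18.5) → bbox [-29.1,-15.4,10.5] .. [7.9,21.6,19.1]
B = sphere(r=2.8) → bbox [-2.8,-2.8,-2.8] .. [2.8,2.8,2.8]
lo = A.lo+B.lo = [-29.1-2.8, -15.4-2.8, 10.5-2.8] = [-31.900,-18.200,7.700]
hi = A.hi+B.hi = [7.9+2.8, 21.6+2.8, 19.1+2.8] = [10.700,24.400,21.900]
diag = √(42.6²+42.6²+14.2²) = √3831.16 = 61.896

min=[-31.900,-18.200,7.700] max=[10.700,24.400,21.900] diag=61.896


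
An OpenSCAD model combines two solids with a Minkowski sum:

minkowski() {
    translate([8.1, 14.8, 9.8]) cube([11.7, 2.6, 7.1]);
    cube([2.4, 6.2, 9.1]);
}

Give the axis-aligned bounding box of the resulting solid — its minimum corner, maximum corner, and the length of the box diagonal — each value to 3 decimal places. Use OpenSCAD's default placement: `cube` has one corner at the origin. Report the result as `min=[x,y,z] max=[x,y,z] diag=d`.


min=[8.100,14.800,9.800] max=[22.200,23.600,26.000] diag=23.210

A = translate([8.1, 14.8, 9.8]) cube([11.7, 2.6, 7.1]) → bbox [8.1,14.8,9.8] .. [19.8,17.4,16.9]
B = cube([2.4, 6.2, 9.1]) → bbox [0,0,0] .. [2.4,6.2,9.1]
lo = A.lo+B.lo = [8.1+0, 14.8+0, 9.8+0] = [8.100,14.800,9.800]
hi = A.hi+B.hi = [19.8+2.4, 17.4+6.2, 16.9+9.1] = [22.200,23.600,26.000]
diag = √(14.1²+8.8²+16.2²) = √538.69 = 23.210


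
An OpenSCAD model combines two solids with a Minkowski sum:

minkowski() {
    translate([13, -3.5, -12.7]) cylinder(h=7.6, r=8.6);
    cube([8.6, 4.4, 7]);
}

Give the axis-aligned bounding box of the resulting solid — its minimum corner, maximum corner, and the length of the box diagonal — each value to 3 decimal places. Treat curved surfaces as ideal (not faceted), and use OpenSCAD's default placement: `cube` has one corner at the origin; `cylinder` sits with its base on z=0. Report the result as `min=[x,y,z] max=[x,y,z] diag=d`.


A = translate([13, -3.5, -12.7]) cylinder(h=7.6, r=8.6) → bbox [4.4,-12.1,-12.7] .. [21.6,5.1,-5.1]
B = cube([8.6, 4.4, 7]) → bbox [0,0,0] .. [8.6,4.4,7]
lo = A.lo+B.lo = [4.4+0, -12.1+0, -12.7+0] = [4.400,-12.100,-12.700]
hi = A.hi+B.hi = [21.6+8.6, 5.1+4.4, -5.1+7] = [30.200,9.500,1.900]
diag = √(25.8²+21.6²+14.6²) = √1345.36 = 36.679

min=[4.400,-12.100,-12.700] max=[30.200,9.500,1.900] diag=36.679


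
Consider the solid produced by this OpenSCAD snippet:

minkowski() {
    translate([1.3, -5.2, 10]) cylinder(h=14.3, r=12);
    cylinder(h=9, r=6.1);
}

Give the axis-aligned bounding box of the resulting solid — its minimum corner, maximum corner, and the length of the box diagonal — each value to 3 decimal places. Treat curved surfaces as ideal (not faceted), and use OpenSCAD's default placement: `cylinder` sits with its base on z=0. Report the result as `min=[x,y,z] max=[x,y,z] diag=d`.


A = translate([1.3, -5.2, 10]) cylinder(h=14.3, r=12) → bbox [-10.7,-17.2,10] .. [13.3,6.8,24.3]
B = cylinder(h=9, r=6.1) → bbox [-6.1,-6.1,0] .. [6.1,6.1,9]
lo = A.lo+B.lo = [-10.7-6.1, -17.2-6.1, 10+0] = [-16.800,-23.300,10.000]
hi = A.hi+B.hi = [13.3+6.1, 6.8+6.1, 24.3+9] = [19.400,12.900,33.300]
diag = √(36.2²+36.2²+23.3²) = √3163.77 = 56.247

min=[-16.800,-23.300,10.000] max=[19.400,12.900,33.300] diag=56.247


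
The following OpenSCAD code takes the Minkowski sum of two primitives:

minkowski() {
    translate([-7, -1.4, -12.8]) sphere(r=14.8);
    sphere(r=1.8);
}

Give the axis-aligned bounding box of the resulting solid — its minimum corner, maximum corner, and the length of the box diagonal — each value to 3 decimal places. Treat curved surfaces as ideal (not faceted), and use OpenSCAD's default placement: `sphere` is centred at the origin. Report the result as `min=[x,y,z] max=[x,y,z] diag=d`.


A = translate([-7, -1.4, -12.8]) sphere(r=14.8) → bbox [-21.8,-16.2,-27.6] .. [7.8,13.4,2]
B = sphere(r=1.8) → bbox [-1.8,-1.8,-1.8] .. [1.8,1.8,1.8]
lo = A.lo+B.lo = [-21.8-1.8, -16.2-1.8, -27.6-1.8] = [-23.600,-18.000,-29.400]
hi = A.hi+B.hi = [7.8+1.8, 13.4+1.8, 2+1.8] = [9.600,15.200,3.800]
diag = √(33.2²+33.2²+33.2²) = √3306.72 = 57.504

min=[-23.600,-18.000,-29.400] max=[9.600,15.200,3.800] diag=57.504


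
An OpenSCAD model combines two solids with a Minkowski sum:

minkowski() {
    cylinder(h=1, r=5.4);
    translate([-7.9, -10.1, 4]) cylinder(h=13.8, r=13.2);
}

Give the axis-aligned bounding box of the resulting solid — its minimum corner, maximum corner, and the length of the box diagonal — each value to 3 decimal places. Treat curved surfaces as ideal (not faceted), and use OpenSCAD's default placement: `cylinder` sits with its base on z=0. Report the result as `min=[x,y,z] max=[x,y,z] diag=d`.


A = translate([-7.9, -10.1, 4]) cylinder(h=13.8, r=13.2) → bbox [-21.1,-23.3,4] .. [5.3,3.1,17.8]
B = cylinder(h=1, r=5.4) → bbox [-5.4,-5.4,0] .. [5.4,5.4,1]
lo = A.lo+B.lo = [-21.1-5.4, -23.3-5.4, 4+0] = [-26.500,-28.700,4.000]
hi = A.hi+B.hi = [5.3+5.4, 3.1+5.4, 17.8+1] = [10.700,8.500,18.800]
diag = √(37.2²+37.2²+14.8²) = √2986.72 = 54.651

min=[-26.500,-28.700,4.000] max=[10.700,8.500,18.800] diag=54.651


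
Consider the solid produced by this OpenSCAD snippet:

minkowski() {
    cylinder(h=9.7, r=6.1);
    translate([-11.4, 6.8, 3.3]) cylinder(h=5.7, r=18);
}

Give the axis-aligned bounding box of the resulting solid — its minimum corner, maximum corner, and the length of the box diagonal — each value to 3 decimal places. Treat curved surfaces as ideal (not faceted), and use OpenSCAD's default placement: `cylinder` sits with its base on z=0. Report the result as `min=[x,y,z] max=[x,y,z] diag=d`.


A = translate([-11.4, 6.8, 3.3]) cylinder(h=5.7, r=18) → bbox [-29.4,-11.2,3.3] .. [6.6,24.8,9]
B = cylinder(h=9.7, r=6.1) → bbox [-6.1,-6.1,0] .. [6.1,6.1,9.7]
lo = A.lo+B.lo = [-29.4-6.1, -11.2-6.1, 3.3+0] = [-35.500,-17.300,3.300]
hi = A.hi+B.hi = [6.6+6.1, 24.8+6.1, 9+9.7] = [12.700,30.900,18.700]
diag = √(48.2²+48.2²+15.4²) = √4883.64 = 69.883

min=[-35.500,-17.300,3.300] max=[12.700,30.900,18.700] diag=69.883


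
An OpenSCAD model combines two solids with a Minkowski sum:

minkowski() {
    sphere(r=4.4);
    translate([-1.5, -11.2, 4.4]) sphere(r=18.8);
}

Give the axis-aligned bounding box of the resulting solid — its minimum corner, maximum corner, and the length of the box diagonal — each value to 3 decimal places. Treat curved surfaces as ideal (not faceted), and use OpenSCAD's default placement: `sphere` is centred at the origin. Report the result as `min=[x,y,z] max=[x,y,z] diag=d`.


min=[-24.700,-34.400,-18.800] max=[21.700,12.000,27.600] diag=80.367

A = translate([-1.5, -11.2, 4.4]) sphere(r=18.8) → bbox [-20.3,-30,-14.4] .. [17.3,7.6,23.2]
B = sphere(r=4.4) → bbox [-4.4,-4.4,-4.4] .. [4.4,4.4,4.4]
lo = A.lo+B.lo = [-20.3-4.4, -30-4.4, -14.4-4.4] = [-24.700,-34.400,-18.800]
hi = A.hi+B.hi = [17.3+4.4, 7.6+4.4, 23.2+4.4] = [21.700,12.000,27.600]
diag = √(46.4²+46.4²+46.4²) = √6458.88 = 80.367


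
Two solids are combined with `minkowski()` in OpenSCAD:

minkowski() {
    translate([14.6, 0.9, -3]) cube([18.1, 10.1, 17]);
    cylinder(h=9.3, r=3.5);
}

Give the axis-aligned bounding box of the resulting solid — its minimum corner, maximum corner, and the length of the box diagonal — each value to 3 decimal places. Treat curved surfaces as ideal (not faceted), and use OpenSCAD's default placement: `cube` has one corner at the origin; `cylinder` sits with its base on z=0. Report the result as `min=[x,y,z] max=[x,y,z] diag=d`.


min=[11.100,-2.600,-3.000] max=[36.200,14.500,23.300] diag=40.176

A = translate([14.6, 0.9, -3]) cube([18.1, 10.1, 17]) → bbox [14.6,0.9,-3] .. [32.7,11,14]
B = cylinder(h=9.3, r=3.5) → bbox [-3.5,-3.5,0] .. [3.5,3.5,9.3]
lo = A.lo+B.lo = [14.6-3.5, 0.9-3.5, -3+0] = [11.100,-2.600,-3.000]
hi = A.hi+B.hi = [32.7+3.5, 11+3.5, 14+9.3] = [36.200,14.500,23.300]
diag = √(25.1²+17.1²+26.3²) = √1614.11 = 40.176


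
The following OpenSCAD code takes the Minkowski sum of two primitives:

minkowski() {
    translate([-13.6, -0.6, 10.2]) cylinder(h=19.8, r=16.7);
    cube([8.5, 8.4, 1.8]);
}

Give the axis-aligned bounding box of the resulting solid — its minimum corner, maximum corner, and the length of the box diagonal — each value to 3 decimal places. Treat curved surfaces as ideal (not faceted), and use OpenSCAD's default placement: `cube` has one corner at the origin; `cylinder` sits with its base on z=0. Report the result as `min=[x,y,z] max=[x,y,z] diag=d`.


min=[-30.300,-17.300,10.200] max=[11.600,24.500,31.800] diag=63.003

A = translate([-13.6, -0.6, 10.2]) cylinder(h=19.8, r=16.7) → bbox [-30.3,-17.3,10.2] .. [3.1,16.1,30]
B = cube([8.5, 8.4, 1.8]) → bbox [0,0,0] .. [8.5,8.4,1.8]
lo = A.lo+B.lo = [-30.3+0, -17.3+0, 10.2+0] = [-30.300,-17.300,10.200]
hi = A.hi+B.hi = [3.1+8.5, 16.1+8.4, 30+1.8] = [11.600,24.500,31.800]
diag = √(41.9²+41.8²+21.6²) = √3969.41 = 63.003


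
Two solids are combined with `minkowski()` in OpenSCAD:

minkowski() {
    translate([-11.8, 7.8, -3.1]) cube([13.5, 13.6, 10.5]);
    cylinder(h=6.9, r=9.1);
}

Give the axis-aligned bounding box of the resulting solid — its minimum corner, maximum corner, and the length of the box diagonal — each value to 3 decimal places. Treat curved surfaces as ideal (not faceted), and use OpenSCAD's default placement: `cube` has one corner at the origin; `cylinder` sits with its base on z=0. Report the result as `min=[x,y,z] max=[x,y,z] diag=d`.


min=[-20.900,-1.300,-3.100] max=[10.800,30.500,14.300] diag=48.155

A = translate([-11.8, 7.8, -3.1]) cube([13.5, 13.6, 10.5]) → bbox [-11.8,7.8,-3.1] .. [1.7,21.4,7.4]
B = cylinder(h=6.9, r=9.1) → bbox [-9.1,-9.1,0] .. [9.1,9.1,6.9]
lo = A.lo+B.lo = [-11.8-9.1, 7.8-9.1, -3.1+0] = [-20.900,-1.300,-3.100]
hi = A.hi+B.hi = [1.7+9.1, 21.4+9.1, 7.4+6.9] = [10.800,30.500,14.300]
diag = √(31.7²+31.8²+17.4²) = √2318.89 = 48.155


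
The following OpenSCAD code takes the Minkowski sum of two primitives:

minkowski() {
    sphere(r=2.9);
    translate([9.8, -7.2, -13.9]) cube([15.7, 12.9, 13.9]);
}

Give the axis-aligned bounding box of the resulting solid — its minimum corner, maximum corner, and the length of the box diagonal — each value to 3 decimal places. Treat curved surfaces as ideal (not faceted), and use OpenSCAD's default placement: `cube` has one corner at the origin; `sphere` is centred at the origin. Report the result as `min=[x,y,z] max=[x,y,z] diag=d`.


A = translate([9.8, -7.2, -13.9]) cube([15.7, 12.9, 13.9]) → bbox [9.8,-7.2,-13.9] .. [25.5,5.7,0]
B = sphere(r=2.9) → bbox [-2.9,-2.9,-2.9] .. [2.9,2.9,2.9]
lo = A.lo+B.lo = [9.8-2.9, -7.2-2.9, -13.9-2.9] = [6.900,-10.100,-16.800]
hi = A.hi+B.hi = [25.5+2.9, 5.7+2.9, 0+2.9] = [28.400,8.600,2.900]
diag = √(21.5²+18.7²+19.7²) = √1200.03 = 34.641

min=[6.900,-10.100,-16.800] max=[28.400,8.600,2.900] diag=34.641


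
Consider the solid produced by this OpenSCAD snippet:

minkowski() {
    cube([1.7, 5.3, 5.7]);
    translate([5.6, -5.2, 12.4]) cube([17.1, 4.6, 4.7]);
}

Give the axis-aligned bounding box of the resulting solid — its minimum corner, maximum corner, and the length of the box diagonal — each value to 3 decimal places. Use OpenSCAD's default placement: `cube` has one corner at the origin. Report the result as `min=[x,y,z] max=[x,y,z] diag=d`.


A = translate([5.6, -5.2, 12.4]) cube([17.1, 4.6, 4.7]) → bbox [5.6,-5.2,12.4] .. [22.7,-0.6,17.1]
B = cube([1.7, 5.3, 5.7]) → bbox [0,0,0] .. [1.7,5.3,5.7]
lo = A.lo+B.lo = [5.6+0, -5.2+0, 12.4+0] = [5.600,-5.200,12.400]
hi = A.hi+B.hi = [22.7+1.7, -0.6+5.3, 17.1+5.7] = [24.400,4.700,22.800]
diag = √(18.8²+9.9²+10.4²) = √559.61 = 23.656

min=[5.600,-5.200,12.400] max=[24.400,4.700,22.800] diag=23.656


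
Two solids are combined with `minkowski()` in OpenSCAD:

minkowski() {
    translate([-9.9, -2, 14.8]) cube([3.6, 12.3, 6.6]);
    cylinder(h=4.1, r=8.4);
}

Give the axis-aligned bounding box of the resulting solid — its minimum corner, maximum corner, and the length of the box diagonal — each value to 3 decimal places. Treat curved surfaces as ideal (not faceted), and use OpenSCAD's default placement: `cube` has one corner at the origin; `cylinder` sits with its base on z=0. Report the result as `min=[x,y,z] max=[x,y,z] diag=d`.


min=[-18.300,-10.400,14.800] max=[2.100,18.700,25.500] diag=37.114

A = translate([-9.9, -2, 14.8]) cube([3.6, 12.3, 6.6]) → bbox [-9.9,-2,14.8] .. [-6.3,10.3,21.4]
B = cylinder(h=4.1, r=8.4) → bbox [-8.4,-8.4,0] .. [8.4,8.4,4.1]
lo = A.lo+B.lo = [-9.9-8.4, -2-8.4, 14.8+0] = [-18.300,-10.400,14.800]
hi = A.hi+B.hi = [-6.3+8.4, 10.3+8.4, 21.4+4.1] = [2.100,18.700,25.500]
diag = √(20.4²+29.1²+10.7²) = √1377.46 = 37.114


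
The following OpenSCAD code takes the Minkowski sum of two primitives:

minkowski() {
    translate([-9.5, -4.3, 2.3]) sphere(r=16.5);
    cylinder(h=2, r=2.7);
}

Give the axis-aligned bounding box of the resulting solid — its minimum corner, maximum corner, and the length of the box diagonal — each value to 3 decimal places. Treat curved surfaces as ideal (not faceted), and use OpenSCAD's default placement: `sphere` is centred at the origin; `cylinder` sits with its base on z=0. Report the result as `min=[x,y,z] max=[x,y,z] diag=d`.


A = translate([-9.5, -4.3, 2.3]) sphere(r=16.5) → bbox [-26,-20.8,-14.2] .. [7,12.2,18.8]
B = cylinder(h=2, r=2.7) → bbox [-2.7,-2.7,0] .. [2.7,2.7,2]
lo = A.lo+B.lo = [-26-2.7, -20.8-2.7, -14.2+0] = [-28.700,-23.500,-14.200]
hi = A.hi+B.hi = [7+2.7, 12.2+2.7, 18.8+2] = [9.700,14.900,20.800]
diag = √(38.4²+38.4²+35²) = √4174.12 = 64.607

min=[-28.700,-23.500,-14.200] max=[9.700,14.900,20.800] diag=64.607


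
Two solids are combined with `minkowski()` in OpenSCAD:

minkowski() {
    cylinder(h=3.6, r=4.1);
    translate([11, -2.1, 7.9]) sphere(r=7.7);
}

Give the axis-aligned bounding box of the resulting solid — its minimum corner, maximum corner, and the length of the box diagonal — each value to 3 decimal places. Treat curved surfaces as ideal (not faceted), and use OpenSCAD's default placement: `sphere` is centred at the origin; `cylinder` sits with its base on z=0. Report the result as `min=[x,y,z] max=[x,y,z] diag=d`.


min=[-0.800,-13.900,0.200] max=[22.800,9.700,19.200] diag=38.405

A = translate([11, -2.1, 7.9]) sphere(r=7.7) → bbox [3.3,-9.8,0.2] .. [18.7,5.6,15.6]
B = cylinder(h=3.6, r=4.1) → bbox [-4.1,-4.1,0] .. [4.1,4.1,3.6]
lo = A.lo+B.lo = [3.3-4.1, -9.8-4.1, 0.2+0] = [-0.800,-13.900,0.200]
hi = A.hi+B.hi = [18.7+4.1, 5.6+4.1, 15.6+3.6] = [22.800,9.700,19.200]
diag = √(23.6²+23.6²+19²) = √1474.92 = 38.405


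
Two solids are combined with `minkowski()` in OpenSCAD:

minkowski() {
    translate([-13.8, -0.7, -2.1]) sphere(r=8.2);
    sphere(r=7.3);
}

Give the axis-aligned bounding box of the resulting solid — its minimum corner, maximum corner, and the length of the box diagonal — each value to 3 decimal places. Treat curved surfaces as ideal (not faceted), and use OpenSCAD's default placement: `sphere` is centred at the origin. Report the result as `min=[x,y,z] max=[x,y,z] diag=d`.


A = translate([-13.8, -0.7, -2.1]) sphere(r=8.2) → bbox [-22,-8.9,-10.3] .. [-5.6,7.5,6.1]
B = sphere(r=7.3) → bbox [-7.3,-7.3,-7.3] .. [7.3,7.3,7.3]
lo = A.lo+B.lo = [-22-7.3, -8.9-7.3, -10.3-7.3] = [-29.300,-16.200,-17.600]
hi = A.hi+B.hi = [-5.6+7.3, 7.5+7.3, 6.1+7.3] = [1.700,14.800,13.400]
diag = √(31²+31²+31²) = √2883 = 53.694

min=[-29.300,-16.200,-17.600] max=[1.700,14.800,13.400] diag=53.694


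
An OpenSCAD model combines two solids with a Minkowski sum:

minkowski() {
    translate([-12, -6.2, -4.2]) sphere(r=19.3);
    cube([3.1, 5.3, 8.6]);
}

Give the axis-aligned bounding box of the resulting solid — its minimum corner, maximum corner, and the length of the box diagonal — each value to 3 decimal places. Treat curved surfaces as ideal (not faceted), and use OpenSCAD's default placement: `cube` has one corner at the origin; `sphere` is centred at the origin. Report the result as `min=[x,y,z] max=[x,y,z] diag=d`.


min=[-31.300,-25.500,-23.500] max=[10.400,18.400,23.700] diag=76.772

A = translate([-12, -6.2, -4.2]) sphere(r=19.3) → bbox [-31.3,-25.5,-23.5] .. [7.3,13.1,15.1]
B = cube([3.1, 5.3, 8.6]) → bbox [0,0,0] .. [3.1,5.3,8.6]
lo = A.lo+B.lo = [-31.3+0, -25.5+0, -23.5+0] = [-31.300,-25.500,-23.500]
hi = A.hi+B.hi = [7.3+3.1, 13.1+5.3, 15.1+8.6] = [10.400,18.400,23.700]
diag = √(41.7²+43.9²+47.2²) = √5893.94 = 76.772


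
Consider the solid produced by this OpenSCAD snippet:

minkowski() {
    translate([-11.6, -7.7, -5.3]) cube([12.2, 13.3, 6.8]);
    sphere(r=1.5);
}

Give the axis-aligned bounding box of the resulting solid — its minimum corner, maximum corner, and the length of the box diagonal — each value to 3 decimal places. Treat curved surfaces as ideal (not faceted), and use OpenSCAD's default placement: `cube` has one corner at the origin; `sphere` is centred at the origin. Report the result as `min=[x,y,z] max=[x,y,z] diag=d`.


A = translate([-11.6, -7.7, -5.3]) cube([12.2, 13.3, 6.8]) → bbox [-11.6,-7.7,-5.3] .. [0.6,5.6,1.5]
B = sphere(r=1.5) → bbox [-1.5,-1.5,-1.5] .. [1.5,1.5,1.5]
lo = A.lo+B.lo = [-11.6-1.5, -7.7-1.5, -5.3-1.5] = [-13.100,-9.200,-6.800]
hi = A.hi+B.hi = [0.6+1.5, 5.6+1.5, 1.5+1.5] = [2.100,7.100,3.000]
diag = √(15.2²+16.3²+9.8²) = √592.77 = 24.347

min=[-13.100,-9.200,-6.800] max=[2.100,7.100,3.000] diag=24.347


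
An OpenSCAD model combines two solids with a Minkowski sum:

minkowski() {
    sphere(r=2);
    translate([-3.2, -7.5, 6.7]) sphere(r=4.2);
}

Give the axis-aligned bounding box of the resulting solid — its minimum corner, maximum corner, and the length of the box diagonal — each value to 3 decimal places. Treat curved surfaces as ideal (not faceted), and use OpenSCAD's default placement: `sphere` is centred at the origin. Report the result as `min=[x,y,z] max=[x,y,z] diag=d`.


min=[-9.400,-13.700,0.500] max=[3.000,-1.300,12.900] diag=21.477

A = translate([-3.2, -7.5, 6.7]) sphere(r=4.2) → bbox [-7.4,-11.7,2.5] .. [1,-3.3,10.9]
B = sphere(r=2) → bbox [-2,-2,-2] .. [2,2,2]
lo = A.lo+B.lo = [-7.4-2, -11.7-2, 2.5-2] = [-9.400,-13.700,0.500]
hi = A.hi+B.hi = [1+2, -3.3+2, 10.9+2] = [3.000,-1.300,12.900]
diag = √(12.4²+12.4²+12.4²) = √461.28 = 21.477


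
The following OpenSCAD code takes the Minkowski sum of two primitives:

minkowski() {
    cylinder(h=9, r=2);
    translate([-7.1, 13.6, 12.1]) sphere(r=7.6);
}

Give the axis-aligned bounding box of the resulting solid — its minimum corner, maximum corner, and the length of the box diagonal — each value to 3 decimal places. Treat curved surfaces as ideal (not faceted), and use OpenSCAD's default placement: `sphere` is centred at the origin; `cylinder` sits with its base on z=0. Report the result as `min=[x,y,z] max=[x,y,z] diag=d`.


A = translate([-7.1, 13.6, 12.1]) sphere(r=7.6) → bbox [-14.7,6,4.5] .. [0.5,21.2,19.7]
B = cylinder(h=9, r=2) → bbox [-2,-2,0] .. [2,2,9]
lo = A.lo+B.lo = [-14.7-2, 6-2, 4.5+0] = [-16.700,4.000,4.500]
hi = A.hi+B.hi = [0.5+2, 21.2+2, 19.7+9] = [2.500,23.200,28.700]
diag = √(19.2²+19.2²+24.2²) = √1322.92 = 36.372

min=[-16.700,4.000,4.500] max=[2.500,23.200,28.700] diag=36.372


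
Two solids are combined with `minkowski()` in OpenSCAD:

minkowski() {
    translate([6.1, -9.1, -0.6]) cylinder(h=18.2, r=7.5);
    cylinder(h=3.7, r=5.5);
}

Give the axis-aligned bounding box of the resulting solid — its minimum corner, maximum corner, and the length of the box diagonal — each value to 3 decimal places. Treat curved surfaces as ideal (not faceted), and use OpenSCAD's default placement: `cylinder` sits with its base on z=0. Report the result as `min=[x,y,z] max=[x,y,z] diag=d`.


min=[-6.900,-22.100,-0.600] max=[19.100,3.900,21.300] diag=42.797

A = translate([6.1, -9.1, -0.6]) cylinder(h=18.2, r=7.5) → bbox [-1.4,-16.6,-0.6] .. [13.6,-1.6,17.6]
B = cylinder(h=3.7, r=5.5) → bbox [-5.5,-5.5,0] .. [5.5,5.5,3.7]
lo = A.lo+B.lo = [-1.4-5.5, -16.6-5.5, -0.6+0] = [-6.900,-22.100,-0.600]
hi = A.hi+B.hi = [13.6+5.5, -1.6+5.5, 17.6+3.7] = [19.100,3.900,21.300]
diag = √(26²+26²+21.9²) = √1831.61 = 42.797


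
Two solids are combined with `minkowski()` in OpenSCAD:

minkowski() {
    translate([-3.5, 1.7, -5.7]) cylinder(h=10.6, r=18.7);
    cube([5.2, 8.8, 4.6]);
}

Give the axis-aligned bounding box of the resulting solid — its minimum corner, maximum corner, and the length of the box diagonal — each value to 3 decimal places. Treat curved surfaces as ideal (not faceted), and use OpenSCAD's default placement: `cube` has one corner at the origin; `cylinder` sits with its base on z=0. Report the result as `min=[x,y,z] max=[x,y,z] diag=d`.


A = translate([-3.5, 1.7, -5.7]) cylinder(h=10.6, r=18.7) → bbox [-22.2,-17,-5.7] .. [15.2,20.4,4.9]
B = cube([5.2, 8.8, 4.6]) → bbox [0,0,0] .. [5.2,8.8,4.6]
lo = A.lo+B.lo = [-22.2+0, -17+0, -5.7+0] = [-22.200,-17.000,-5.700]
hi = A.hi+B.hi = [15.2+5.2, 20.4+8.8, 4.9+4.6] = [20.400,29.200,9.500]
diag = √(42.6²+46.2²+15.2²) = √4180.24 = 64.655

min=[-22.200,-17.000,-5.700] max=[20.400,29.200,9.500] diag=64.655


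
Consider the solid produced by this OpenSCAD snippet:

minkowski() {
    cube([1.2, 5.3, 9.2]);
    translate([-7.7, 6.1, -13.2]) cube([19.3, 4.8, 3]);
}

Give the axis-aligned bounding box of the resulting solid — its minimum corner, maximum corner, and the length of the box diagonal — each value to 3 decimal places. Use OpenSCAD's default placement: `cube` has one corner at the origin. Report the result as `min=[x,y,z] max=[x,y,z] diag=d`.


A = translate([-7.7, 6.1, -13.2]) cube([19.3, 4.8, 3]) → bbox [-7.7,6.1,-13.2] .. [11.6,10.9,-10.2]
B = cube([1.2, 5.3, 9.2]) → bbox [0,0,0] .. [1.2,5.3,9.2]
lo = A.lo+B.lo = [-7.7+0, 6.1+0, -13.2+0] = [-7.700,6.100,-13.200]
hi = A.hi+B.hi = [11.6+1.2, 10.9+5.3, -10.2+9.2] = [12.800,16.200,-1.000]
diag = √(20.5²+10.1²+12.2²) = √671.1 = 25.906

min=[-7.700,6.100,-13.200] max=[12.800,16.200,-1.000] diag=25.906


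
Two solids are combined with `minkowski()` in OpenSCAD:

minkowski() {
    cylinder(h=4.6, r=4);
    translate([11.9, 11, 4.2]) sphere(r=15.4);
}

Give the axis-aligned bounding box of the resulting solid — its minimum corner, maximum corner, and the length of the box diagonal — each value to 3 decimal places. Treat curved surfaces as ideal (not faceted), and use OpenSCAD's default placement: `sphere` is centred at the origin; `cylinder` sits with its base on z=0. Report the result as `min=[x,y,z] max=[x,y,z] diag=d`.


min=[-7.500,-8.400,-11.200] max=[31.300,30.400,24.200] diag=65.300

A = translate([11.9, 11, 4.2]) sphere(r=15.4) → bbox [-3.5,-4.4,-11.2] .. [27.3,26.4,19.6]
B = cylinder(h=4.6, r=4) → bbox [-4,-4,0] .. [4,4,4.6]
lo = A.lo+B.lo = [-3.5-4, -4.4-4, -11.2+0] = [-7.500,-8.400,-11.200]
hi = A.hi+B.hi = [27.3+4, 26.4+4, 19.6+4.6] = [31.300,30.400,24.200]
diag = √(38.8²+38.8²+35.4²) = √4264.04 = 65.300


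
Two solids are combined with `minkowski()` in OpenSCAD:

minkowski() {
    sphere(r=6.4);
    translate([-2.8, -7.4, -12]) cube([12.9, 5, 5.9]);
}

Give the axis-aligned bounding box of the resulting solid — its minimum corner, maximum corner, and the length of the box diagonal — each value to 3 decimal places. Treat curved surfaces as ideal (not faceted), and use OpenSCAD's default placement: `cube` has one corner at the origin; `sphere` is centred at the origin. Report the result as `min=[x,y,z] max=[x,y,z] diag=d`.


min=[-9.200,-13.800,-18.400] max=[16.500,4.000,0.300] diag=36.428

A = translate([-2.8, -7.4, -12]) cube([12.9, 5, 5.9]) → bbox [-2.8,-7.4,-12] .. [10.1,-2.4,-6.1]
B = sphere(r=6.4) → bbox [-6.4,-6.4,-6.4] .. [6.4,6.4,6.4]
lo = A.lo+B.lo = [-2.8-6.4, -7.4-6.4, -12-6.4] = [-9.200,-13.800,-18.400]
hi = A.hi+B.hi = [10.1+6.4, -2.4+6.4, -6.1+6.4] = [16.500,4.000,0.300]
diag = √(25.7²+17.8²+18.7²) = √1327.02 = 36.428


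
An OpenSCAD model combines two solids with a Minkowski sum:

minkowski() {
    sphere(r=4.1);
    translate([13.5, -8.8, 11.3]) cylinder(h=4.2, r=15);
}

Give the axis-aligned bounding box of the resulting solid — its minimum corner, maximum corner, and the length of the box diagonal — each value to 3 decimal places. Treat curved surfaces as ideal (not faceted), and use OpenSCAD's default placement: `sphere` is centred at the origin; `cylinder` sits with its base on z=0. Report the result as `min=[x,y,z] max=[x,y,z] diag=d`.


min=[-5.600,-27.900,7.200] max=[32.600,10.300,19.600] diag=55.428

A = translate([13.5, -8.8, 11.3]) cylinder(h=4.2, r=15) → bbox [-1.5,-23.8,11.3] .. [28.5,6.2,15.5]
B = sphere(r=4.1) → bbox [-4.1,-4.1,-4.1] .. [4.1,4.1,4.1]
lo = A.lo+B.lo = [-1.5-4.1, -23.8-4.1, 11.3-4.1] = [-5.600,-27.900,7.200]
hi = A.hi+B.hi = [28.5+4.1, 6.2+4.1, 15.5+4.1] = [32.600,10.300,19.600]
diag = √(38.2²+38.2²+12.4²) = √3072.24 = 55.428


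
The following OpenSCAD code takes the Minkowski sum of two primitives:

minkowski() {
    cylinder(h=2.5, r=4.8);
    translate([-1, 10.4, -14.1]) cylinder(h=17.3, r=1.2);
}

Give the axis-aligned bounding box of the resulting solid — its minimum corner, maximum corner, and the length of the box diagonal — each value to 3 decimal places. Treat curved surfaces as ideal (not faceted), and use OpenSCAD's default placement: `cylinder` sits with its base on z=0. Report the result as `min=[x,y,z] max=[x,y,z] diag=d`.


A = translate([-1, 10.4, -14.1]) cylinder(h=17.3, r=1.2) → bbox [-2.2,9.2,-14.1] .. [0.2,11.6,3.2]
B = cylinder(h=2.5, r=4.8) → bbox [-4.8,-4.8,0] .. [4.8,4.8,2.5]
lo = A.lo+B.lo = [-2.2-4.8, 9.2-4.8, -14.1+0] = [-7.000,4.400,-14.100]
hi = A.hi+B.hi = [0.2+4.8, 11.6+4.8, 3.2+2.5] = [5.000,16.400,5.700]
diag = √(12²+12²+19.8²) = √680.04 = 26.078

min=[-7.000,4.400,-14.100] max=[5.000,16.400,5.700] diag=26.078


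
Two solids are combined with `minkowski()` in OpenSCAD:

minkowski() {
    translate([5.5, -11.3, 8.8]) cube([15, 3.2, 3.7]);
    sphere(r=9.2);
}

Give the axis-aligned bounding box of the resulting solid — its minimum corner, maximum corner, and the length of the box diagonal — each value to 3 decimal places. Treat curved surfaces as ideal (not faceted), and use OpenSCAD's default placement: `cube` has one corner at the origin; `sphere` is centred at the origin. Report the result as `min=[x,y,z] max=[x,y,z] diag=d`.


A = translate([5.5, -11.3, 8.8]) cube([15, 3.2, 3.7]) → bbox [5.5,-11.3,8.8] .. [20.5,-8.1,12.5]
B = sphere(r=9.2) → bbox [-9.2,-9.2,-9.2] .. [9.2,9.2,9.2]
lo = A.lo+B.lo = [5.5-9.2, -11.3-9.2, 8.8-9.2] = [-3.700,-20.500,-0.400]
hi = A.hi+B.hi = [20.5+9.2, -8.1+9.2, 12.5+9.2] = [29.700,1.100,21.700]
diag = √(33.4²+21.6²+22.1²) = √2070.53 = 45.503

min=[-3.700,-20.500,-0.400] max=[29.700,1.100,21.700] diag=45.503


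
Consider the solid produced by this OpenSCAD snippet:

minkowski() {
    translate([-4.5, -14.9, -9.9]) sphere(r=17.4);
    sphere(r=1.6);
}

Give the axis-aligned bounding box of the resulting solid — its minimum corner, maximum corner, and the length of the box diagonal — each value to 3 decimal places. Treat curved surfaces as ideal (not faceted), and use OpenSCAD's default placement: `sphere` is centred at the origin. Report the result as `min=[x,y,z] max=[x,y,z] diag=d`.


A = translate([-4.5, -14.9, -9.9]) sphere(r=17.4) → bbox [-21.9,-32.3,-27.3] .. [12.9,2.5,7.5]
B = sphere(r=1.6) → bbox [-1.6,-1.6,-1.6] .. [1.6,1.6,1.6]
lo = A.lo+B.lo = [-21.9-1.6, -32.3-1.6, -27.3-1.6] = [-23.500,-33.900,-28.900]
hi = A.hi+B.hi = [12.9+1.6, 2.5+1.6, 7.5+1.6] = [14.500,4.100,9.100]
diag = √(38²+38²+38²) = √4332 = 65.818

min=[-23.500,-33.900,-28.900] max=[14.500,4.100,9.100] diag=65.818


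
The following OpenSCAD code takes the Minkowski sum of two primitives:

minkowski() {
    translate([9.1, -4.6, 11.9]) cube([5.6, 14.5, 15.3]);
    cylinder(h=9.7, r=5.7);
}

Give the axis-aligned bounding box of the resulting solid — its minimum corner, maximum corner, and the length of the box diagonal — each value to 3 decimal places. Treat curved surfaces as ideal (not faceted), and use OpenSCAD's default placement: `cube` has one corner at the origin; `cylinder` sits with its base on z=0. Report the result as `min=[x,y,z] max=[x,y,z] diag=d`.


A = translate([9.1, -4.6, 11.9]) cube([5.6, 14.5, 15.3]) → bbox [9.1,-4.6,11.9] .. [14.7,9.9,27.2]
B = cylinder(h=9.7, r=5.7) → bbox [-5.7,-5.7,0] .. [5.7,5.7,9.7]
lo = A.lo+B.lo = [9.1-5.7, -4.6-5.7, 11.9+0] = [3.400,-10.300,11.900]
hi = A.hi+B.hi = [14.7+5.7, 9.9+5.7, 27.2+9.7] = [20.400,15.600,36.900]
diag = √(17²+25.9²+25²) = √1584.81 = 39.810

min=[3.400,-10.300,11.900] max=[20.400,15.600,36.900] diag=39.810


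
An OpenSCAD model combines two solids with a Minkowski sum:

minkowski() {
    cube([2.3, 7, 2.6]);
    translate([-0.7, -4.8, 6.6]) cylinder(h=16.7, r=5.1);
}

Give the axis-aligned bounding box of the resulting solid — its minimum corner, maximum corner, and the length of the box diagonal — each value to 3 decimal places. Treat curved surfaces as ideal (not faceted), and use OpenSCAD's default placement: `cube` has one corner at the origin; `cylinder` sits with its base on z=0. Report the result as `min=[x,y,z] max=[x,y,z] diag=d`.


A = translate([-0.7, -4.8, 6.6]) cylinder(h=16.7, r=5.1) → bbox [-5.8,-9.9,6.6] .. [4.4,0.3,23.3]
B = cube([2.3, 7, 2.6]) → bbox [0,0,0] .. [2.3,7,2.6]
lo = A.lo+B.lo = [-5.8+0, -9.9+0, 6.6+0] = [-5.800,-9.900,6.600]
hi = A.hi+B.hi = [4.4+2.3, 0.3+7, 23.3+2.6] = [6.700,7.300,25.900]
diag = √(12.5²+17.2²+19.3²) = √824.58 = 28.716

min=[-5.800,-9.900,6.600] max=[6.700,7.300,25.900] diag=28.716


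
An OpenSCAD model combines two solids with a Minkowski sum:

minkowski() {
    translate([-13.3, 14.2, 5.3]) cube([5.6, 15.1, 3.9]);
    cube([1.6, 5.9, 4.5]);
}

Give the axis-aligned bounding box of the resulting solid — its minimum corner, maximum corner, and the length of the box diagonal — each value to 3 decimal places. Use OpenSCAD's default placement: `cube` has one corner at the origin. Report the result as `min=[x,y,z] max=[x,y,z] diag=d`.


A = translate([-13.3, 14.2, 5.3]) cube([5.6, 15.1, 3.9]) → bbox [-13.3,14.2,5.3] .. [-7.7,29.3,9.2]
B = cube([1.6, 5.9, 4.5]) → bbox [0,0,0] .. [1.6,5.9,4.5]
lo = A.lo+B.lo = [-13.3+0, 14.2+0, 5.3+0] = [-13.300,14.200,5.300]
hi = A.hi+B.hi = [-7.7+1.6, 29.3+5.9, 9.2+4.5] = [-6.100,35.200,13.700]
diag = √(7.2²+21²+8.4²) = √563.4 = 23.736

min=[-13.300,14.200,5.300] max=[-6.100,35.200,13.700] diag=23.736


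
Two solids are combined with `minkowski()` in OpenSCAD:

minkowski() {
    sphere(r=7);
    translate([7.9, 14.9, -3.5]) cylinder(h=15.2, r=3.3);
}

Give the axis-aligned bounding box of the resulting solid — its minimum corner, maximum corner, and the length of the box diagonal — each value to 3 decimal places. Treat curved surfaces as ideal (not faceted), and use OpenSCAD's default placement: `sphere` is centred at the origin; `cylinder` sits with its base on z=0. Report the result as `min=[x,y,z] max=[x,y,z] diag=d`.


A = translate([7.9, 14.9, -3.5]) cylinder(h=15.2, r=3.3) → bbox [4.6,11.6,-3.5] .. [11.2,18.2,11.7]
B = sphere(r=7) → bbox [-7,-7,-7] .. [7,7,7]
lo = A.lo+B.lo = [4.6-7, 11.6-7, -3.5-7] = [-2.400,4.600,-10.500]
hi = A.hi+B.hi = [11.2+7, 18.2+7, 11.7+7] = [18.200,25.200,18.700]
diag = √(20.6²+20.6²+29.2²) = √1701.36 = 41.248

min=[-2.400,4.600,-10.500] max=[18.200,25.200,18.700] diag=41.248


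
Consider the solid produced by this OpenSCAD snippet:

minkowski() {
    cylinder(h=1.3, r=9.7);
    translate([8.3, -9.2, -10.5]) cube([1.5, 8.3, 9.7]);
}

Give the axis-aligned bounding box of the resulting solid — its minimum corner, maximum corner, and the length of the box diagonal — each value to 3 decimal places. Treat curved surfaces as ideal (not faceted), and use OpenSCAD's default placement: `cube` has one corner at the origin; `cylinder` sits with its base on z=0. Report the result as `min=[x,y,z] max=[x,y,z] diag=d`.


A = translate([8.3, -9.2, -10.5]) cube([1.5, 8.3, 9.7]) → bbox [8.3,-9.2,-10.5] .. [9.8,-0.9,-0.8]
B = cylinder(h=1.3, r=9.7) → bbox [-9.7,-9.7,0] .. [9.7,9.7,1.3]
lo = A.lo+B.lo = [8.3-9.7, -9.2-9.7, -10.5+0] = [-1.400,-18.900,-10.500]
hi = A.hi+B.hi = [9.8+9.7, -0.9+9.7, -0.8+1.3] = [19.500,8.800,0.500]
diag = √(20.9²+27.7²+11²) = √1325.1 = 36.402

min=[-1.400,-18.900,-10.500] max=[19.500,8.800,0.500] diag=36.402


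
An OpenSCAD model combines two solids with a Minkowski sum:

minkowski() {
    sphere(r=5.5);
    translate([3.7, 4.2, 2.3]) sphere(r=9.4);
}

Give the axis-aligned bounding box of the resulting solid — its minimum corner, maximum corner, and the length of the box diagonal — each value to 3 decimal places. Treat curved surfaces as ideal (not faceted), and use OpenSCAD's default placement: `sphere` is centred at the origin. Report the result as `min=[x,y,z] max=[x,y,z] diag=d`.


min=[-11.200,-10.700,-12.600] max=[18.600,19.100,17.200] diag=51.615

A = translate([3.7, 4.2, 2.3]) sphere(r=9.4) → bbox [-5.7,-5.2,-7.1] .. [13.1,13.6,11.7]
B = sphere(r=5.5) → bbox [-5.5,-5.5,-5.5] .. [5.5,5.5,5.5]
lo = A.lo+B.lo = [-5.7-5.5, -5.2-5.5, -7.1-5.5] = [-11.200,-10.700,-12.600]
hi = A.hi+B.hi = [13.1+5.5, 13.6+5.5, 11.7+5.5] = [18.600,19.100,17.200]
diag = √(29.8²+29.8²+29.8²) = √2664.12 = 51.615


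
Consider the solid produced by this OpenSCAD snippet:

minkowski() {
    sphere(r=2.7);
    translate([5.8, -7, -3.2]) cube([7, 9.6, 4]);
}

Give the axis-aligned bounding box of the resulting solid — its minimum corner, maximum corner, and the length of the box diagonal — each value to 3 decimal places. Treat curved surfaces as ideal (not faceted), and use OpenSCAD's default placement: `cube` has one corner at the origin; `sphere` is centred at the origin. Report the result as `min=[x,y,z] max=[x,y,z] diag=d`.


min=[3.100,-9.700,-5.900] max=[15.500,5.300,3.500] diag=21.613

A = translate([5.8, -7, -3.2]) cube([7, 9.6, 4]) → bbox [5.8,-7,-3.2] .. [12.8,2.6,0.8]
B = sphere(r=2.7) → bbox [-2.7,-2.7,-2.7] .. [2.7,2.7,2.7]
lo = A.lo+B.lo = [5.8-2.7, -7-2.7, -3.2-2.7] = [3.100,-9.700,-5.900]
hi = A.hi+B.hi = [12.8+2.7, 2.6+2.7, 0.8+2.7] = [15.500,5.300,3.500]
diag = √(12.4²+15²+9.4²) = √467.12 = 21.613


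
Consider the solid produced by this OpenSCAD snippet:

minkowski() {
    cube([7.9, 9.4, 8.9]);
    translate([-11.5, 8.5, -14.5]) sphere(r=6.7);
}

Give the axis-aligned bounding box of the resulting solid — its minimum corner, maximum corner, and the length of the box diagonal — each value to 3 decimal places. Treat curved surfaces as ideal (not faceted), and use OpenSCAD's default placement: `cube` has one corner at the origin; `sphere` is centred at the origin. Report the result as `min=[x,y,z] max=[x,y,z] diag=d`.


A = translate([-11.5, 8.5, -14.5]) sphere(r=6.7) → bbox [-18.2,1.8,-21.2] .. [-4.8,15.2,-7.8]
B = cube([7.9, 9.4, 8.9]) → bbox [0,0,0] .. [7.9,9.4,8.9]
lo = A.lo+B.lo = [-18.2+0, 1.8+0, -21.2+0] = [-18.200,1.800,-21.200]
hi = A.hi+B.hi = [-4.8+7.9, 15.2+9.4, -7.8+8.9] = [3.100,24.600,1.100]
diag = √(21.3²+22.8²+22.3²) = √1470.82 = 38.351

min=[-18.200,1.800,-21.200] max=[3.100,24.600,1.100] diag=38.351


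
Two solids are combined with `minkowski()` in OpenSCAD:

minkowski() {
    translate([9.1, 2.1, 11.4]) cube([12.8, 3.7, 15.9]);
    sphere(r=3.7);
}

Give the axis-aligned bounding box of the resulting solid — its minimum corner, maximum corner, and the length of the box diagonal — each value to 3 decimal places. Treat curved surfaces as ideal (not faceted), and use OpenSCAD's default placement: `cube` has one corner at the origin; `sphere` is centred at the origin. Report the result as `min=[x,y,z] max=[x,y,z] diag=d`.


min=[5.400,-1.600,7.700] max=[25.600,9.500,31.000] diag=32.774

A = translate([9.1, 2.1, 11.4]) cube([12.8, 3.7, 15.9]) → bbox [9.1,2.1,11.4] .. [21.9,5.8,27.3]
B = sphere(r=3.7) → bbox [-3.7,-3.7,-3.7] .. [3.7,3.7,3.7]
lo = A.lo+B.lo = [9.1-3.7, 2.1-3.7, 11.4-3.7] = [5.400,-1.600,7.700]
hi = A.hi+B.hi = [21.9+3.7, 5.8+3.7, 27.3+3.7] = [25.600,9.500,31.000]
diag = √(20.2²+11.1²+23.3²) = √1074.14 = 32.774


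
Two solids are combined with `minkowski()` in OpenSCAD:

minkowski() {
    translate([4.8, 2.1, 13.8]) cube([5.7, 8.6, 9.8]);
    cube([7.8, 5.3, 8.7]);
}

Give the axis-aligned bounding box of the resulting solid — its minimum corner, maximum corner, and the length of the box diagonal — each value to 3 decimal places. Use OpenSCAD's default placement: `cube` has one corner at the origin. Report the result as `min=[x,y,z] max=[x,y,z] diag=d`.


min=[4.800,2.100,13.800] max=[18.300,16.000,32.300] diag=26.790

A = translate([4.8, 2.1, 13.8]) cube([5.7, 8.6, 9.8]) → bbox [4.8,2.1,13.8] .. [10.5,10.7,23.6]
B = cube([7.8, 5.3, 8.7]) → bbox [0,0,0] .. [7.8,5.3,8.7]
lo = A.lo+B.lo = [4.8+0, 2.1+0, 13.8+0] = [4.800,2.100,13.800]
hi = A.hi+B.hi = [10.5+7.8, 10.7+5.3, 23.6+8.7] = [18.300,16.000,32.300]
diag = √(13.5²+13.9²+18.5²) = √717.71 = 26.790


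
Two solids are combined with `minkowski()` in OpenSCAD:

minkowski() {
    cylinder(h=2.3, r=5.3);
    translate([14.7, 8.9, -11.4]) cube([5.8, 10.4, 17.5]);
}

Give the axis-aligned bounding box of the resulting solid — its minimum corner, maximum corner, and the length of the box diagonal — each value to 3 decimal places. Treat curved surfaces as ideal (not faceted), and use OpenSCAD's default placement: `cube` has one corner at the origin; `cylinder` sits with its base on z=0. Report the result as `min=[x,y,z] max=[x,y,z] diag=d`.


A = translate([14.7, 8.9, -11.4]) cube([5.8, 10.4, 17.5]) → bbox [14.7,8.9,-11.4] .. [20.5,19.3,6.1]
B = cylinder(h=2.3, r=5.3) → bbox [-5.3,-5.3,0] .. [5.3,5.3,2.3]
lo = A.lo+B.lo = [14.7-5.3, 8.9-5.3, -11.4+0] = [9.400,3.600,-11.400]
hi = A.hi+B.hi = [20.5+5.3, 19.3+5.3, 6.1+2.3] = [25.800,24.600,8.400]
diag = √(16.4²+21²+19.8²) = √1102 = 33.196

min=[9.400,3.600,-11.400] max=[25.800,24.600,8.400] diag=33.196


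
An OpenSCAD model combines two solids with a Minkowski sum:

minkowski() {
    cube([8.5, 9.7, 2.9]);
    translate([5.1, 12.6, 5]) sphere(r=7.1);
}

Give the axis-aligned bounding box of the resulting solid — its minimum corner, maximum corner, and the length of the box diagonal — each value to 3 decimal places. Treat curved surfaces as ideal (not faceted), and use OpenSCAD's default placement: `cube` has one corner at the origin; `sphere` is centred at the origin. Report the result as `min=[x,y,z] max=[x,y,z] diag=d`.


min=[-2.000,5.500,-2.100] max=[20.700,29.400,15.000] diag=37.134

A = translate([5.1, 12.6, 5]) sphere(r=7.1) → bbox [-2,5.5,-2.1] .. [12.2,19.7,12.1]
B = cube([8.5, 9.7, 2.9]) → bbox [0,0,0] .. [8.5,9.7,2.9]
lo = A.lo+B.lo = [-2+0, 5.5+0, -2.1+0] = [-2.000,5.500,-2.100]
hi = A.hi+B.hi = [12.2+8.5, 19.7+9.7, 12.1+2.9] = [20.700,29.400,15.000]
diag = √(22.7²+23.9²+17.1²) = √1378.91 = 37.134


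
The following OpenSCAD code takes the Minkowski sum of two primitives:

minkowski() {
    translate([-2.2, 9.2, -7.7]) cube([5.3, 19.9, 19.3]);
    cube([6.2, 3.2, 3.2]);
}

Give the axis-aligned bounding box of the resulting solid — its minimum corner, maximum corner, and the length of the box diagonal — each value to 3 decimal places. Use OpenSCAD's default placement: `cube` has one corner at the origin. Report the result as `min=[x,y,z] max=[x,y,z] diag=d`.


A = translate([-2.2, 9.2, -7.7]) cube([5.3, 19.9, 19.3]) → bbox [-2.2,9.2,-7.7] .. [3.1,29.1,11.6]
B = cube([6.2, 3.2, 3.2]) → bbox [0,0,0] .. [6.2,3.2,3.2]
lo = A.lo+B.lo = [-2.2+0, 9.2+0, -7.7+0] = [-2.200,9.200,-7.700]
hi = A.hi+B.hi = [3.1+6.2, 29.1+3.2, 11.6+3.2] = [9.300,32.300,14.800]
diag = √(11.5²+23.1²+22.5²) = √1172.11 = 34.236

min=[-2.200,9.200,-7.700] max=[9.300,32.300,14.800] diag=34.236
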